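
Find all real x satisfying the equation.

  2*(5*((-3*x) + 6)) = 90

Step 1. [2*(5*((-3*x) + 6)) = 90] leading coefficient 2: divide by 2, so div: 5*((-3*x) + 6) = 45.
Step 2. [5*((-3*x) + 6) = 45] divide by the outer 5. So div: (-3*x) + 6 = 9.
Step 3. [(-3*x) + 6 = 9] +6 is outermost — subtract 6 both sides. So sub: -3*x = 3.
Step 4. [-3*x = 3] -3 out front; divide by -3. So div: x = -1.

Answer: x ∈ {-1}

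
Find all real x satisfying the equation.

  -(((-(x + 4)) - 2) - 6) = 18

Step 1. [-(((-(x + 4)) - 2) - 6) = 18] leading − — multiply by −1. So neg: ((-(x + 4)) - 2) - 6 = -18.
Step 2. [((-(x + 4)) - 2) - 6 = -18] peel the -6: add 6 from each side. So sub: (-(x + 4)) - 2 = -12.
Step 3. [(-(x + 4)) - 2 = -12] 2 comes off first (add 2) ⇒ sub: -(x + 4) = -10.
Step 4. [-(x + 4) = -10] leading − — multiply by −1, so neg: x + 4 = 10.
Step 5. [x + 4 = 10] 4 comes off first (subtract 4), so sub: x = 6.

Answer: x ∈ {6}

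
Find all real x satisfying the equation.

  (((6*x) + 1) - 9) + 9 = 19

Step 1. [(((6*x) + 1) - 9) + 9 = 19] peel the +9: subtract 9 from each side, so sub: ((6*x) + 1) - 9 = 10.
Step 2. [((6*x) + 1) - 9 = 10] add 9: x sits inside (… - 9), so sub: (6*x) + 1 = 19.
Step 3. [(6*x) + 1 = 19] subtract 1: x sits inside (… + 1). So sub: 6*x = 18.
Step 4. [6*x = 18] 6 out front; divide by 6, so div: x = 3.

Answer: x ∈ {3}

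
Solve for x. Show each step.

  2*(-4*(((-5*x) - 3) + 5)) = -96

Step 1. [2*(-4*(((-5*x) - 3) + 5)) = -96] 2 out front; divide by 2. So div: -4*(((-5*x) - 3) + 5) = -48.
Step 2. [-4*(((-5*x) - 3) + 5) = -48] leading coefficient -4: divide by -4, so div: ((-5*x) - 3) + 5 = 12.
Step 3. [((-5*x) - 3) + 5 = 12] the outer +5 inverts by subtracting 5 ⇒ sub: (-5*x) - 3 = 7.
Step 4. [(-5*x) - 3 = 7] add 3: x sits inside (… - 3). So sub: -5*x = 10.
Step 5. [-5*x = 10] -5 out front; divide by -5 ⇒ div: x = -2.

Answer: x ∈ {-2}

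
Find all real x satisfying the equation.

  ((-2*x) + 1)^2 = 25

Step 1. [((-2*x) + 1)^2 = 25] 25 ≥ 0, LHS is (·)² — take ±√, so sqrt: (-2*x) + 1 = 5 or -5.
Step 2. [(-2*x) + 1 = 5 or -5] 1 comes off first (subtract 1), so sub: -2*x = 4 or -6.
Step 3. [-2*x = 4 or -6] LHS = -2·(…); ÷-2 both sides. So div: x = -2 or 3.

Answer: x ∈ {-2, 3}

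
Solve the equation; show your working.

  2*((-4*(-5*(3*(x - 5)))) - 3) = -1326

Step 1. [2*((-4*(-5*(3*(x - 5)))) - 3) = -1326] 2 out front; divide by 2. So div: (-4*(-5*(3*(x - 5)))) - 3 = -663.
Step 2. [(-4*(-5*(3*(x - 5)))) - 3 = -663] the outer -3 inverts by adding 3, so sub: -4*(-5*(3*(x - 5))) = -660.
Step 3. [-4*(-5*(3*(x - 5))) = -660] divide by the outer -4, so div: -5*(3*(x - 5)) = 165.
Step 4. [-5*(3*(x - 5)) = 165] -5·(inner) — divide through by -5. So div: 3*(x - 5) = -33.
Step 5. [3*(x - 5) = -33] 3 out front; divide by 3, so div: x - 5 = -11.
Step 6. [x - 5 = -11] add 5: x sits inside (… - 5) ⇒ sub: x = -6.

Answer: x ∈ {-6}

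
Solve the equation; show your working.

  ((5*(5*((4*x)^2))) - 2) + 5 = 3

Step 1. [((5*(5*((4*x)^2))) - 2) + 5 = 3] +5 is outermost — subtract 5 both sides, so sub: (5*(5*((4*x)^2))) - 2 = -2.
Step 2. [(5*(5*((4*x)^2))) - 2 = -2] peel the -2: add 2 from each side, so sub: 5*(5*((4*x)^2)) = 0.
Step 3. [5*(5*((4*x)^2)) = 0] 5·(inner) — divide through by 5, so div: 5*((4*x)^2) = 0.
Step 4. [5*((4*x)^2) = 0] leading coefficient 5: divide by 5 ⇒ div: (4*x)^2 = 0.
Step 5. [(4*x)^2 = 0] LHS squared, RHS 0 ≥ 0: apply √ (±). So sqrt: 4*x = 0.
Step 6. [4*x = 0] 4 out front; divide by 4, so div: x = 0.

Answer: x ∈ {0}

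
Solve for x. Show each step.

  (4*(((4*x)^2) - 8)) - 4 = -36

Step 1. [(4*(((4*x)^2) - 8)) - 4 = -36] 4 comes off first (add 4), so sub: 4*(((4*x)^2) - 8) = -32.
Step 2. [4*(((4*x)^2) - 8) = -32] LHS = 4·(…); ÷4 both sides. So div: ((4*x)^2) - 8 = -8.
Step 3. [((4*x)^2) - 8 = -8] 8 comes off first (add 8) ⇒ sub: (4*x)^2 = 0.
Step 4. [(4*x)^2 = 0] LHS squared, RHS 0 ≥ 0: apply √ (±), so sqrt: 4*x = 0.
Step 5. [4*x = 0] 4 out front; divide by 4, so div: x = 0.

Answer: x ∈ {0}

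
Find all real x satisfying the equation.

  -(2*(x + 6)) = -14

Step 1. [-(2*(x + 6)) = -14] LHS negated; negate both sides ⇒ neg: 2*(x + 6) = 14.
Step 2. [2*(x + 6) = 14] divide by the outer 2, so div: x + 6 = 7.
Step 3. [x + 6 = 7] peel the +6: subtract 6 from each side. So sub: x = 1.

Answer: x ∈ {1}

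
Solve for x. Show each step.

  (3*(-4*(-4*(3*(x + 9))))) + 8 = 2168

Step 1. [(3*(-4*(-4*(3*(x + 9))))) + 8 = 2168] the outer +8 inverts by subtracting 8 ⇒ sub: 3*(-4*(-4*(3*(x + 9)))) = 2160.
Step 2. [3*(-4*(-4*(3*(x + 9)))) = 2160] LHS = 3·(…); ÷3 both sides ⇒ div: -4*(-4*(3*(x + 9))) = 720.
Step 3. [-4*(-4*(3*(x + 9))) = 720] -4·(inner) — divide through by -4 ⇒ div: -4*(3*(x + 9)) = -180.
Step 4. [-4*(3*(x + 9)) = -180] divide by the outer -4 ⇒ div: 3*(x + 9) = 45.
Step 5. [3*(x + 9) = 45] 3 out front; divide by 3 ⇒ div: x + 9 = 15.
Step 6. [x + 9 = 15] the outer +9 inverts by subtracting 9. So sub: x = 6.

Answer: x ∈ {6}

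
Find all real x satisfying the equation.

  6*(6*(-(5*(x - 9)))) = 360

Step 1. [6*(6*(-(5*(x - 9)))) = 360] 6 out front; divide by 6. So div: 6*(-(5*(x - 9))) = 60.
Step 2. [6*(-(5*(x - 9))) = 60] 6 out front; divide by 6, so div: -(5*(x - 9)) = 10.
Step 3. [-(5*(x - 9)) = 10] leading − — multiply by −1, so neg: 5*(x - 9) = -10.
Step 4. [5*(x - 9) = -10] 5·(inner) — divide through by 5 ⇒ div: x - 9 = -2.
Step 5. [x - 9 = -2] -9 is outermost — add 9 both sides, so sub: x = 7.

Answer: x ∈ {7}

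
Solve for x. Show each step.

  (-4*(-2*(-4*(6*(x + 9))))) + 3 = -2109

Step 1. [(-4*(-2*(-4*(6*(x + 9))))) + 3 = -2109] subtract 3: x sits inside (… + 3), so sub: -4*(-2*(-4*(6*(x + 9)))) = -2112.
Step 2. [-4*(-2*(-4*(6*(x + 9)))) = -2112] -4·(inner) — divide through by -4, so div: -2*(-4*(6*(x + 9))) = 528.
Step 3. [-2*(-4*(6*(x + 9))) = 528] LHS = -2·(…); ÷-2 both sides. So div: -4*(6*(x + 9)) = -264.
Step 4. [-4*(6*(x + 9)) = -264] LHS = -4·(…); ÷-4 both sides, so div: 6*(x + 9) = 66.
Step 5. [6*(x + 9) = 66] divide by the outer 6. So div: x + 9 = 11.
Step 6. [x + 9 = 11] peel the +9: subtract 9 from each side, so sub: x = 2.

Answer: x ∈ {2}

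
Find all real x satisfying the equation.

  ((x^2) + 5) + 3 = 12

Step 1. [((x^2) + 5) + 3 = 12] peel the +3: subtract 3 from each side ⇒ sub: (x^2) + 5 = 9.
Step 2. [(x^2) + 5 = 9] subtract 5: x sits inside (… + 5). So sub: x^2 = 4.
Step 3. [x^2 = 4] √ both sides: 4 ≥ 0 gives two branches. So sqrt: x = 2 or -2.

Answer: x ∈ {-2, 2}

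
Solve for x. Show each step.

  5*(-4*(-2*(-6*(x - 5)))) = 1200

Step 1. [5*(-4*(-2*(-6*(x - 5)))) = 1200] divide by the outer 5. So div: -4*(-2*(-6*(x - 5))) = 240.
Step 2. [-4*(-2*(-6*(x - 5))) = 240] -4·(inner) — divide through by -4 ⇒ div: -2*(-6*(x - 5)) = -60.
Step 3. [-2*(-6*(x - 5)) = -60] -2·(inner) — divide through by -2. So div: -6*(x - 5) = 30.
Step 4. [-6*(x - 5) = 30] leading coefficient -6: divide by -6 ⇒ div: x - 5 = -5.
Step 5. [x - 5 = -5] 5 comes off first (add 5) ⇒ sub: x = 0.

Answer: x ∈ {0}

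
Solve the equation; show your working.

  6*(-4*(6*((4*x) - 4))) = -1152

Step 1. [6*(-4*(6*((4*x) - 4))) = -1152] leading coefficient 6: divide by 6, so div: -4*(6*((4*x) - 4)) = -192.
Step 2. [-4*(6*((4*x) - 4)) = -192] leading coefficient -4: divide by -4, so div: 6*((4*x) - 4) = 48.
Step 3. [6*((4*x) - 4) = 48] LHS = 6·(…); ÷6 both sides ⇒ div: (4*x) - 4 = 8.
Step 4. [(4*x) - 4 = 8] the outer -4 inverts by adding 4 ⇒ sub: 4*x = 12.
Step 5. [4*x = 12] 4 out front; divide by 4, so div: x = 3.

Answer: x ∈ {3}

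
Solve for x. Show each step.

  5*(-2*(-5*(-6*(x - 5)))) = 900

Step 1. [5*(-2*(-5*(-6*(x - 5)))) = 900] 5 out front; divide by 5. So div: -2*(-5*(-6*(x - 5))) = 180.
Step 2. [-2*(-5*(-6*(x - 5))) = 180] leading coefficient -2: divide by -2, so div: -5*(-6*(x - 5)) = -90.
Step 3. [-5*(-6*(x - 5)) = -90] -5 out front; divide by -5, so div: -6*(x - 5) = 18.
Step 4. [-6*(x - 5) = 18] -6·(inner) — divide through by -6. So div: x - 5 = -3.
Step 5. [x - 5 = -3] 5 comes off first (add 5). So sub: x = 2.

Answer: x ∈ {2}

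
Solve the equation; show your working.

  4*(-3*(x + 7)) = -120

Step 1. [4*(-3*(x + 7)) = -120] 4 out front; divide by 4. So div: -3*(x + 7) = -30.
Step 2. [-3*(x + 7) = -30] -3·(inner) — divide through by -3. So div: x + 7 = 10.
Step 3. [x + 7 = 10] subtract 7: x sits inside (… + 7) ⇒ sub: x = 3.

Answer: x ∈ {3}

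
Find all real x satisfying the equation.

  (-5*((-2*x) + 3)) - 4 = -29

Step 1. [(-5*((-2*x) + 3)) - 4 = -29] peel the -4: add 4 from each side, so sub: -5*((-2*x) + 3) = -25.
Step 2. [-5*((-2*x) + 3) = -25] divide by the outer -5. So div: (-2*x) + 3 = 5.
Step 3. [(-2*x) + 3 = 5] the outer +3 inverts by subtracting 3, so sub: -2*x = 2.
Step 4. [-2*x = 2] -2·(inner) — divide through by -2 ⇒ div: x = -1.

Answer: x ∈ {-1}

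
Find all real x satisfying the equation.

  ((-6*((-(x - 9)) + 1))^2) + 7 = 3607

Step 1. [((-6*((-(x - 9)) + 1))^2) + 7 = 3607] the outer +7 inverts by subtracting 7. So sub: (-6*((-(x - 9)) + 1))^2 = 3600.
Step 2. [(-6*((-(x - 9)) + 1))^2 = 3600] 3600 ≥ 0, LHS is (·)² — take ±√. So sqrt: -6*((-(x - 9)) + 1) = 60 or -60.
Step 3. [-6*((-(x - 9)) + 1) = 60 or -60] leading coefficient -6: divide by -6. So div: (-(x - 9)) + 1 = -10 or 10.
Step 4. [(-(x - 9)) + 1 = -10 or 10] subtract 1: x sits inside (… + 1) ⇒ sub: -(x - 9) = -11 or 9.
Step 5. [-(x - 9) = -11 or 9] LHS negated; negate both sides. So neg: x - 9 = 11 or -9.
Step 6. [x - 9 = 11 or -9] 9 comes off first (add 9). So sub: x = 20 or 0.

Answer: x ∈ {0, 20}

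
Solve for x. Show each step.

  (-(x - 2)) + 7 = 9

Step 1. [(-(x - 2)) + 7 = 9] +7 is outermost — subtract 7 both sides, so sub: -(x - 2) = 2.
Step 2. [-(x - 2) = 2] leading − — multiply by −1 ⇒ neg: x - 2 = -2.
Step 3. [x - 2 = -2] peel the -2: add 2 from each side ⇒ sub: x = 0.

Answer: x ∈ {0}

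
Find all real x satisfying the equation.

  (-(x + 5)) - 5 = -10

Step 1. [(-(x + 5)) - 5 = -10] peel the -5: add 5 from each side. So sub: -(x + 5) = -5.
Step 2. [-(x + 5) = -5] flip signs both sides ⇒ neg: x + 5 = 5.
Step 3. [x + 5 = 5] 5 comes off first (subtract 5). So sub: x = 0.

Answer: x ∈ {0}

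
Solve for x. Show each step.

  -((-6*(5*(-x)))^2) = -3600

Step 1. [-((-6*(5*(-x)))^2) = -3600] leading − — multiply by −1. So neg: (-6*(5*(-x)))^2 = 3600.
Step 2. [(-6*(5*(-x)))^2 = 3600] 3600 ≥ 0, LHS is (·)² — take ±√, so sqrt: -6*(5*(-x)) = 60 or -60.
Step 3. [-6*(5*(-x)) = 60 or -60] -6·(inner) — divide through by -6 ⇒ div: 5*(-x) = -10 or 10.
Step 4. [5*(-x) = -10 or 10] LHS = 5·(…); ÷5 both sides. So div: -x = -2 or 2.
Step 5. [-x = -2 or 2] leading − — multiply by −1. So neg: x = 2 or -2.

Answer: x ∈ {-2, 2}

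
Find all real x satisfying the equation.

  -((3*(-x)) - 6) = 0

Step 1. [-((3*(-x)) - 6) = 0] LHS negated; negate both sides. So neg: (3*(-x)) - 6 = 0.
Step 2. [(3*(-x)) - 6 = 0] add 6: x sits inside (… - 6). So sub: 3*(-x) = 6.
Step 3. [3*(-x) = 6] leading coefficient 3: divide by 3. So div: -x = 2.
Step 4. [-x = 2] LHS negated; negate both sides. So neg: x = -2.

Answer: x ∈ {-2}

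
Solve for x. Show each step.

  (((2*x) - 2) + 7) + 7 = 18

Step 1. [(((2*x) - 2) + 7) + 7 = 18] peel the +7: subtract 7 from each side. So sub: ((2*x) - 2) + 7 = 11.
Step 2. [((2*x) - 2) + 7 = 11] 7 comes off first (subtract 7) ⇒ sub: (2*x) - 2 = 4.
Step 3. [(2*x) - 2 = 4] add 2: x sits inside (… - 2). So sub: 2*x = 6.
Step 4. [2*x = 6] 2 out front; divide by 2, so div: x = 3.

Answer: x ∈ {3}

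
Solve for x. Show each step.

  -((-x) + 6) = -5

Step 1. [-((-x) + 6) = -5] LHS negated; negate both sides. So neg: (-x) + 6 = 5.
Step 2. [(-x) + 6 = 5] peel the +6: subtract 6 from each side, so sub: -x = -1.
Step 3. [-x = -1] flip signs both sides. So neg: x = 1.

Answer: x ∈ {1}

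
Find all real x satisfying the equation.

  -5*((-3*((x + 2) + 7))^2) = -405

Step 1. [-5*((-3*((x + 2) + 7))^2) = -405] divide by the outer -5. So div: (-3*((x + 2) + 7))^2 = 81.
Step 2. [(-3*((x + 2) + 7))^2 = 81] 81 ≥ 0, LHS is (·)² — take ±√. So sqrt: -3*((x + 2) + 7) = 9 or -9.
Step 3. [-3*((x + 2) + 7) = 9 or -9] -3·(inner) — divide through by -3. So div: (x + 2) + 7 = -3 or 3.
Step 4. [(x + 2) + 7 = -3 or 3] peel the +7: subtract 7 from each side ⇒ sub: x + 2 = -10 or -4.
Step 5. [x + 2 = -10 or -4] 2 comes off first (subtract 2). So sub: x = -12 or -6.

Answer: x ∈ {-12, -6}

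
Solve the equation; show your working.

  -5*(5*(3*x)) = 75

Step 1. [-5*(5*(3*x)) = 75] divide by the outer -5 ⇒ div: 5*(3*x) = -15.
Step 2. [5*(3*x) = -15] leading coefficient 5: divide by 5. So div: 3*x = -3.
Step 3. [3*x = -3] 3·(inner) — divide through by 3, so div: x = -1.

Answer: x ∈ {-1}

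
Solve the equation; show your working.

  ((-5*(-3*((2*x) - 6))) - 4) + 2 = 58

Step 1. [((-5*(-3*((2*x) - 6))) - 4) + 2 = 58] subtract 2: x sits inside (… + 2), so sub: (-5*(-3*((2*x) - 6))) - 4 = 56.
Step 2. [(-5*(-3*((2*x) - 6))) - 4 = 56] 4 comes off first (add 4), so sub: -5*(-3*((2*x) - 6)) = 60.
Step 3. [-5*(-3*((2*x) - 6)) = 60] leading coefficient -5: divide by -5. So div: -3*((2*x) - 6) = -12.
Step 4. [-3*((2*x) - 6) = -12] LHS = -3·(…); ÷-3 both sides ⇒ div: (2*x) - 6 = 4.
Step 5. [(2*x) - 6 = 4] the outer -6 inverts by adding 6 ⇒ sub: 2*x = 10.
Step 6. [2*x = 10] LHS = 2·(…); ÷2 both sides, so div: x = 5.

Answer: x ∈ {5}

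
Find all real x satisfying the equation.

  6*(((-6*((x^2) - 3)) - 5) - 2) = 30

Step 1. [6*(((-6*((x^2) - 3)) - 5) - 2) = 30] 6·(inner) — divide through by 6 ⇒ div: ((-6*((x^2) - 3)) - 5) - 2 = 5.
Step 2. [((-6*((x^2) - 3)) - 5) - 2 = 5] 2 comes off first (add 2), so sub: (-6*((x^2) - 3)) - 5 = 7.
Step 3. [(-6*((x^2) - 3)) - 5 = 7] the outer -5 inverts by adding 5 ⇒ sub: -6*((x^2) - 3) = 12.
Step 4. [-6*((x^2) - 3) = 12] leading coefficient -6: divide by -6 ⇒ div: (x^2) - 3 = -2.
Step 5. [(x^2) - 3 = -2] -3 is outermost — add 3 both sides. So sub: x^2 = 1.
Step 6. [x^2 = 1] √ both sides: 1 ≥ 0 gives two branches. So sqrt: x = 1 or -1.

Answer: x ∈ {-1, 1}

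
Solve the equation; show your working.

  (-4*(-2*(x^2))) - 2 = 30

Step 1. [(-4*(-2*(x^2))) - 2 = 30] the outer -2 inverts by adding 2, so sub: -4*(-2*(x^2)) = 32.
Step 2. [-4*(-2*(x^2)) = 32] divide by the outer -4. So div: -2*(x^2) = -8.
Step 3. [-2*(x^2) = -8] -2·(inner) — divide through by -2 ⇒ div: x^2 = 4.
Step 4. [x^2 = 4] √ both sides: 4 ≥ 0 gives two branches ⇒ sqrt: x = 2 or -2.

Answer: x ∈ {-2, 2}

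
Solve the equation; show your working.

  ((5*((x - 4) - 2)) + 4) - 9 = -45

Step 1. [((5*((x - 4) - 2)) + 4) - 9 = -45] the outer -9 inverts by adding 9, so sub: (5*((x - 4) - 2)) + 4 = -36.
Step 2. [(5*((x - 4) - 2)) + 4 = -36] 4 comes off first (subtract 4) ⇒ sub: 5*((x - 4) - 2) = -40.
Step 3. [5*((x - 4) - 2) = -40] 5 out front; divide by 5 ⇒ div: (x - 4) - 2 = -8.
Step 4. [(x - 4) - 2 = -8] -2 is outermost — add 2 both sides ⇒ sub: x - 4 = -6.
Step 5. [x - 4 = -6] -4 is outermost — add 4 both sides. So sub: x = -2.

Answer: x ∈ {-2}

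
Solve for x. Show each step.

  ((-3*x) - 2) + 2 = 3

Step 1. [((-3*x) - 2) + 2 = 3] subtract 2: x sits inside (… + 2) ⇒ sub: (-3*x) - 2 = 1.
Step 2. [(-3*x) - 2 = 1] the outer -2 inverts by adding 2, so sub: -3*x = 3.
Step 3. [-3*x = 3] -3 out front; divide by -3 ⇒ div: x = -1.

Answer: x ∈ {-1}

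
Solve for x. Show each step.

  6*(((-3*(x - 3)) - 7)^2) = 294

Step 1. [6*(((-3*(x - 3)) - 7)^2) = 294] leading coefficient 6: divide by 6 ⇒ div: ((-3*(x - 3)) - 7)^2 = 49.
Step 2. [((-3*(x - 3)) - 7)^2 = 49] √ both sides: 49 ≥ 0 gives two branches ⇒ sqrt: (-3*(x - 3)) - 7 = 7 or -7.
Step 3. [(-3*(x - 3)) - 7 = 7 or -7] the outer -7 inverts by adding 7. So sub: -3*(x - 3) = 14 or 0.
Step 4. [-3*(x - 3) = 14 or 0] -3 out front; divide by -3 ⇒ div: x - 3 = -14/3 or 0.
Step 5. [x - 3 = -14/3 or 0] the outer -3 inverts by adding 3, so sub: x = -5/3 or 3.

Answer: x ∈ {-5/3, 3}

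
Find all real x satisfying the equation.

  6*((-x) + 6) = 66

Step 1. [6*((-x) + 6) = 66] 6·(inner) — divide through by 6 ⇒ div: (-x) + 6 = 11.
Step 2. [(-x) + 6 = 11] the outer +6 inverts by subtracting 6 ⇒ sub: -x = 5.
Step 3. [-x = 5] LHS negated; negate both sides, so neg: x = -5.

Answer: x ∈ {-5}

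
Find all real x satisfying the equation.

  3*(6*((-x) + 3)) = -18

Step 1. [3*(6*((-x) + 3)) = -18] LHS = 3·(…); ÷3 both sides, so div: 6*((-x) + 3) = -6.
Step 2. [6*((-x) + 3) = -6] 6·(inner) — divide through by 6, so div: (-x) + 3 = -1.
Step 3. [(-x) + 3 = -1] the outer +3 inverts by subtracting 3. So sub: -x = -4.
Step 4. [-x = -4] flip signs both sides, so neg: x = 4.

Answer: x ∈ {4}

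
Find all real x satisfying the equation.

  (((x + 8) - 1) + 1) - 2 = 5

Step 1. [(((x + 8) - 1) + 1) - 2 = 5] add 2: x sits inside (… - 2), so sub: ((x + 8) - 1) + 1 = 7.
Step 2. [((x + 8) - 1) + 1 = 7] the outer +1 inverts by subtracting 1, so sub: (x + 8) - 1 = 6.
Step 3. [(x + 8) - 1 = 6] add 1: x sits inside (… - 1). So sub: x + 8 = 7.
Step 4. [x + 8 = 7] subtract 8: x sits inside (… + 8), so sub: x = -1.

Answer: x ∈ {-1}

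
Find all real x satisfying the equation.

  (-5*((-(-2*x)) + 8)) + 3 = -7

Step 1. [(-5*((-(-2*x)) + 8)) + 3 = -7] subtract 3: x sits inside (… + 3). So sub: -5*((-(-2*x)) + 8) = -10.
Step 2. [-5*((-(-2*x)) + 8) = -10] LHS = -5·(…); ÷-5 both sides ⇒ div: (-(-2*x)) + 8 = 2.
Step 3. [(-(-2*x)) + 8 = 2] the outer +8 inverts by subtracting 8 ⇒ sub: -(-2*x) = -6.
Step 4. [-(-2*x) = -6] leading − — multiply by −1. So neg: -2*x = 6.
Step 5. [-2*x = 6] -2·(inner) — divide through by -2, so div: x = -3.

Answer: x ∈ {-3}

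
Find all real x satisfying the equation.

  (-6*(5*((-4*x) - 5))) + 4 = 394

Step 1. [(-6*(5*((-4*x) - 5))) + 4 = 394] subtract 4: x sits inside (… + 4) ⇒ sub: -6*(5*((-4*x) - 5)) = 390.
Step 2. [-6*(5*((-4*x) - 5)) = 390] -6·(inner) — divide through by -6 ⇒ div: 5*((-4*x) - 5) = -65.
Step 3. [5*((-4*x) - 5) = -65] LHS = 5·(…); ÷5 both sides ⇒ div: (-4*x) - 5 = -13.
Step 4. [(-4*x) - 5 = -13] -5 is outermost — add 5 both sides, so sub: -4*x = -8.
Step 5. [-4*x = -8] leading coefficient -4: divide by -4 ⇒ div: x = 2.

Answer: x ∈ {2}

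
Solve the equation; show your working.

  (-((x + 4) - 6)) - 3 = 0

Step 1. [(-((x + 4) - 6)) - 3 = 0] 3 comes off first (add 3) ⇒ sub: -((x + 4) - 6) = 3.
Step 2. [-((x + 4) - 6) = 3] flip signs both sides, so neg: (x + 4) - 6 = -3.
Step 3. [(x + 4) - 6 = -3] -6 is outermost — add 6 both sides ⇒ sub: x + 4 = 3.
Step 4. [x + 4 = 3] 4 comes off first (subtract 4). So sub: x = -1.

Answer: x ∈ {-1}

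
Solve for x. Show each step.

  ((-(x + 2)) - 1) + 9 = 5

Step 1. [((-(x + 2)) - 1) + 9 = 5] +9 is outermost — subtract 9 both sides, so sub: (-(x + 2)) - 1 = -4.
Step 2. [(-(x + 2)) - 1 = -4] add 1: x sits inside (… - 1) ⇒ sub: -(x + 2) = -3.
Step 3. [-(x + 2) = -3] flip signs both sides ⇒ neg: x + 2 = 3.
Step 4. [x + 2 = 3] the outer +2 inverts by subtracting 2, so sub: x = 1.

Answer: x ∈ {1}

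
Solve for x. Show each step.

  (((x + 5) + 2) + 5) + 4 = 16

Step 1. [(((x + 5) + 2) + 5) + 4 = 16] 4 comes off first (subtract 4), so sub: ((x + 5) + 2) + 5 = 12.
Step 2. [((x + 5) + 2) + 5 = 12] the outer +5 inverts by subtracting 5. So sub: (x + 5) + 2 = 7.
Step 3. [(x + 5) + 2 = 7] the outer +2 inverts by subtracting 2. So sub: x + 5 = 5.
Step 4. [x + 5 = 5] 5 comes off first (subtract 5), so sub: x = 0.

Answer: x ∈ {0}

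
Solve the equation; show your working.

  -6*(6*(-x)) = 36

Step 1. [-6*(6*(-x)) = 36] LHS = -6·(…); ÷-6 both sides, so div: 6*(-x) = -6.
Step 2. [6*(-x) = -6] divide by the outer 6, so div: -x = -1.
Step 3. [-x = -1] flip signs both sides, so neg: x = 1.

Answer: x ∈ {1}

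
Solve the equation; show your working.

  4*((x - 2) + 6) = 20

Step 1. [4*((x - 2) + 6) = 20] 4 out front; divide by 4, so div: (x - 2) + 6 = 5.
Step 2. [(x - 2) + 6 = 5] +6 is outermost — subtract 6 both sides. So sub: x - 2 = -1.
Step 3. [x - 2 = -1] the outer -2 inverts by adding 2 ⇒ sub: x = 1.

Answer: x ∈ {1}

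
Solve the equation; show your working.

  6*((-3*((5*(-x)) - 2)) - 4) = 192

Step 1. [6*((-3*((5*(-x)) - 2)) - 4) = 192] leading coefficient 6: divide by 6, so div: (-3*((5*(-x)) - 2)) - 4 = 32.
Step 2. [(-3*((5*(-x)) - 2)) - 4 = 32] 4 comes off first (add 4) ⇒ sub: -3*((5*(-x)) - 2) = 36.
Step 3. [-3*((5*(-x)) - 2) = 36] leading coefficient -3: divide by -3 ⇒ div: (5*(-x)) - 2 = -12.
Step 4. [(5*(-x)) - 2 = -12] -2 is outermost — add 2 both sides, so sub: 5*(-x) = -10.
Step 5. [5*(-x) = -10] LHS = 5·(…); ÷5 both sides, so div: -x = -2.
Step 6. [-x = -2] flip signs both sides ⇒ neg: x = 2.

Answer: x ∈ {2}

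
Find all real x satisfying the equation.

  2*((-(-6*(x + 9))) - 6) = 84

Step 1. [2*((-(-6*(x + 9))) - 6) = 84] leading coefficient 2: divide by 2 ⇒ div: (-(-6*(x + 9))) - 6 = 42.
Step 2. [(-(-6*(x + 9))) - 6 = 42] -6 is outermost — add 6 both sides ⇒ sub: -(-6*(x + 9)) = 48.
Step 3. [-(-6*(x + 9)) = 48] LHS negated; negate both sides. So neg: -6*(x + 9) = -48.
Step 4. [-6*(x + 9) = -48] -6·(inner) — divide through by -6, so div: x + 9 = 8.
Step 5. [x + 9 = 8] the outer +9 inverts by subtracting 9, so sub: x = -1.

Answer: x ∈ {-1}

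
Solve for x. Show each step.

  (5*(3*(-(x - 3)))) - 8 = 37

Step 1. [(5*(3*(-(x - 3)))) - 8 = 37] peel the -8: add 8 from each side, so sub: 5*(3*(-(x - 3))) = 45.
Step 2. [5*(3*(-(x - 3))) = 45] divide by the outer 5. So div: 3*(-(x - 3)) = 9.
Step 3. [3*(-(x - 3)) = 9] leading coefficient 3: divide by 3. So div: -(x - 3) = 3.
Step 4. [-(x - 3) = 3] leading − — multiply by −1, so neg: x - 3 = -3.
Step 5. [x - 3 = -3] peel the -3: add 3 from each side, so sub: x = 0.

Answer: x ∈ {0}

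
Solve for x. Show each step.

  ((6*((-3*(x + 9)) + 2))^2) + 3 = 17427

Step 1. [((6*((-3*(x + 9)) + 2))^2) + 3 = 17427] 3 comes off first (subtract 3), so sub: (6*((-3*(x + 9)) + 2))^2 = 17424.
Step 2. [(6*((-3*(x + 9)) + 2))^2 = 17424] LHS squared, RHS 17424 ≥ 0: apply √ (±). So sqrt: 6*((-3*(x + 9)) + 2) = 132 or -132.
Step 3. [6*((-3*(x + 9)) + 2) = 132 or -132] 6 out front; divide by 6. So div: (-3*(x + 9)) + 2 = 22 or -22.
Step 4. [(-3*(x + 9)) + 2 = 22 or -22] subtract 2: x sits inside (… + 2), so sub: -3*(x + 9) = 20 or -24.
Step 5. [-3*(x + 9) = 20 or -24] leading coefficient -3: divide by -3. So div: x + 9 = -20/3 or 8.
Step 6. [x + 9 = -20/3 or 8] subtract 9: x sits inside (… + 9). So sub: x = -47/3 or -1.

Answer: x ∈ {-47/3, -1}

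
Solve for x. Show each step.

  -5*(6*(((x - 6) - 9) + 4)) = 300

Step 1. [-5*(6*(((x - 6) - 9) + 4)) = 300] LHS = -5·(…); ÷-5 both sides. So div: 6*(((x - 6) - 9) + 4) = -60.
Step 2. [6*(((x - 6) - 9) + 4) = -60] divide by the outer 6. So div: ((x - 6) - 9) + 4 = -10.
Step 3. [((x - 6) - 9) + 4 = -10] +4 is outermost — subtract 4 both sides, so sub: (x - 6) - 9 = -14.
Step 4. [(x - 6) - 9 = -14] 9 comes off first (add 9), so sub: x - 6 = -5.
Step 5. [x - 6 = -5] peel the -6: add 6 from each side, so sub: x = 1.

Answer: x ∈ {1}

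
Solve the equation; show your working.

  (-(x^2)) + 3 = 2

Step 1. [(-(x^2)) + 3 = 2] subtract 3: x sits inside (… + 3) ⇒ sub: -(x^2) = -1.
Step 2. [-(x^2) = -1] leading − — multiply by −1 ⇒ neg: x^2 = 1.
Step 3. [x^2 = 1] √ both sides: 1 ≥ 0 gives two branches, so sqrt: x = 1 or -1.

Answer: x ∈ {-1, 1}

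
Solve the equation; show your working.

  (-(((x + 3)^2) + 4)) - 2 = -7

Step 1. [(-(((x + 3)^2) + 4)) - 2 = -7] 2 comes off first (add 2), so sub: -(((x + 3)^2) + 4) = -5.
Step 2. [-(((x + 3)^2) + 4) = -5] flip signs both sides. So neg: ((x + 3)^2) + 4 = 5.
Step 3. [((x + 3)^2) + 4 = 5] +4 is outermost — subtract 4 both sides, so sub: (x + 3)^2 = 1.
Step 4. [(x + 3)^2 = 1] 1 ≥ 0, LHS is (·)² — take ±√, so sqrt: x + 3 = 1 or -1.
Step 5. [x + 3 = 1 or -1] subtract 3: x sits inside (… + 3). So sub: x = -2 or -4.

Answer: x ∈ {-4, -2}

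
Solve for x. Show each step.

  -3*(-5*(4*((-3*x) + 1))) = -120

Step 1. [-3*(-5*(4*((-3*x) + 1))) = -120] leading coefficient -3: divide by -3 ⇒ div: -5*(4*((-3*x) + 1)) = 40.
Step 2. [-5*(4*((-3*x) + 1)) = 40] LHS = -5·(…); ÷-5 both sides. So div: 4*((-3*x) + 1) = -8.
Step 3. [4*((-3*x) + 1) = -8] 4·(inner) — divide through by 4. So div: (-3*x) + 1 = -2.
Step 4. [(-3*x) + 1 = -2] subtract 1: x sits inside (… + 1) ⇒ sub: -3*x = -3.
Step 5. [-3*x = -3] LHS = -3·(…); ÷-3 both sides, so div: x = 1.

Answer: x ∈ {1}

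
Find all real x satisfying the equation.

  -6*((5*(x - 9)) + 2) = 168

Step 1. [-6*((5*(x - 9)) + 2) = 168] -6 out front; divide by -6, so div: (5*(x - 9)) + 2 = -28.
Step 2. [(5*(x - 9)) + 2 = -28] +2 is outermost — subtract 2 both sides, so sub: 5*(x - 9) = -30.
Step 3. [5*(x - 9) = -30] 5·(inner) — divide through by 5, so div: x - 9 = -6.
Step 4. [x - 9 = -6] add 9: x sits inside (… - 9). So sub: x = 3.

Answer: x ∈ {3}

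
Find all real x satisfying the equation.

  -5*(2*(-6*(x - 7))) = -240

Step 1. [-5*(2*(-6*(x - 7))) = -240] -5 out front; divide by -5 ⇒ div: 2*(-6*(x - 7)) = 48.
Step 2. [2*(-6*(x - 7)) = 48] divide by the outer 2 ⇒ div: -6*(x - 7) = 24.
Step 3. [-6*(x - 7) = 24] divide by the outer -6 ⇒ div: x - 7 = -4.
Step 4. [x - 7 = -4] -7 is outermost — add 7 both sides ⇒ sub: x = 3.

Answer: x ∈ {3}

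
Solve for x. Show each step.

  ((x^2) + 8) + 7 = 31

Step 1. [((x^2) + 8) + 7 = 31] 7 comes off first (subtract 7), so sub: (x^2) + 8 = 24.
Step 2. [(x^2) + 8 = 24] +8 is outermost — subtract 8 both sides, so sub: x^2 = 16.
Step 3. [x^2 = 16] √ both sides: 16 ≥ 0 gives two branches ⇒ sqrt: x = 4 or -4.

Answer: x ∈ {-4, 4}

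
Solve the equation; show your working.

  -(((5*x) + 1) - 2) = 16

Step 1. [-(((5*x) + 1) - 2) = 16] flip signs both sides. So neg: ((5*x) + 1) - 2 = -16.
Step 2. [((5*x) + 1) - 2 = -16] -2 is outermost — add 2 both sides, so sub: (5*x) + 1 = -14.
Step 3. [(5*x) + 1 = -14] peel the +1: subtract 1 from each side ⇒ sub: 5*x = -15.
Step 4. [5*x = -15] 5·(inner) — divide through by 5 ⇒ div: x = -3.

Answer: x ∈ {-3}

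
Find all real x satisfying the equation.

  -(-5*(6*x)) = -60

Step 1. [-(-5*(6*x)) = -60] LHS negated; negate both sides, so neg: -5*(6*x) = 60.
Step 2. [-5*(6*x) = 60] -5 out front; divide by -5 ⇒ div: 6*x = -12.
Step 3. [6*x = -12] 6·(inner) — divide through by 6. So div: x = -2.

Answer: x ∈ {-2}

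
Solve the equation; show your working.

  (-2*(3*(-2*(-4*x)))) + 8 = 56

Step 1. [(-2*(3*(-2*(-4*x)))) + 8 = 56] 8 comes off first (subtract 8), so sub: -2*(3*(-2*(-4*x))) = 48.
Step 2. [-2*(3*(-2*(-4*x))) = 48] LHS = -2·(…); ÷-2 both sides, so div: 3*(-2*(-4*x)) = -24.
Step 3. [3*(-2*(-4*x)) = -24] LHS = 3·(…); ÷3 both sides. So div: -2*(-4*x) = -8.
Step 4. [-2*(-4*x) = -8] -2·(inner) — divide through by -2. So div: -4*x = 4.
Step 5. [-4*x = 4] divide by the outer -4. So div: x = -1.

Answer: x ∈ {-1}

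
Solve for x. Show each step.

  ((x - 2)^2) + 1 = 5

Step 1. [((x - 2)^2) + 1 = 5] +1 is outermost — subtract 1 both sides. So sub: (x - 2)^2 = 4.
Step 2. [(x - 2)^2 = 4] 4 ≥ 0, LHS is (·)² — take ±√. So sqrt: x - 2 = 2 or -2.
Step 3. [x - 2 = 2 or -2] 2 comes off first (add 2), so sub: x = 4 or 0.

Answer: x ∈ {0, 4}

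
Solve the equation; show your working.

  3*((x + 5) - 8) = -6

Step 1. [3*((x + 5) - 8) = -6] 3·(inner) — divide through by 3, so div: (x + 5) - 8 = -2.
Step 2. [(x + 5) - 8 = -2] add 8: x sits inside (… - 8), so sub: x + 5 = 6.
Step 3. [x + 5 = 6] the outer +5 inverts by subtracting 5, so sub: x = 1.

Answer: x ∈ {1}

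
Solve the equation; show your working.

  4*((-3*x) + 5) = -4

Step 1. [4*((-3*x) + 5) = -4] leading coefficient 4: divide by 4 ⇒ div: (-3*x) + 5 = -1.
Step 2. [(-3*x) + 5 = -1] +5 is outermost — subtract 5 both sides. So sub: -3*x = -6.
Step 3. [-3*x = -6] -3·(inner) — divide through by -3, so div: x = 2.

Answer: x ∈ {2}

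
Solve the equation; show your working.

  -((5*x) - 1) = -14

Step 1. [-((5*x) - 1) = -14] flip signs both sides. So neg: (5*x) - 1 = 14.
Step 2. [(5*x) - 1 = 14] the outer -1 inverts by adding 1 ⇒ sub: 5*x = 15.
Step 3. [5*x = 15] 5 out front; divide by 5 ⇒ div: x = 3.

Answer: x ∈ {3}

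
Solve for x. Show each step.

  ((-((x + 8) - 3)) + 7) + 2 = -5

Step 1. [((-((x + 8) - 3)) + 7) + 2 = -5] subtract 2: x sits inside (… + 2) ⇒ sub: (-((x + 8) - 3)) + 7 = -7.
Step 2. [(-((x + 8) - 3)) + 7 = -7] 7 comes off first (subtract 7). So sub: -((x + 8) - 3) = -14.
Step 3. [-((x + 8) - 3) = -14] leading − — multiply by −1, so neg: (x + 8) - 3 = 14.
Step 4. [(x + 8) - 3 = 14] the outer -3 inverts by adding 3 ⇒ sub: x + 8 = 17.
Step 5. [x + 8 = 17] the outer +8 inverts by subtracting 8 ⇒ sub: x = 9.

Answer: x ∈ {9}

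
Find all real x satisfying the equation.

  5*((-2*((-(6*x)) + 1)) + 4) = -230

Step 1. [5*((-2*((-(6*x)) + 1)) + 4) = -230] leading coefficient 5: divide by 5. So div: (-2*((-(6*x)) + 1)) + 4 = -46.
Step 2. [(-2*((-(6*x)) + 1)) + 4 = -46] common factor -2 (LHS and -46) — divide through ⇒ factor: ((-(6*x)) + 1) - 2 = 23.
Step 3. [((-(6*x)) + 1) - 2 = 23] 2 comes off first (add 2), so sub: (-(6*x)) + 1 = 25.
Step 4. [(-(6*x)) + 1 = 25] the outer +1 inverts by subtracting 1 ⇒ sub: -(6*x) = 24.
Step 5. [-(6*x) = 24] flip signs both sides. So neg: 6*x = -24.
Step 6. [6*x = -24] divide by the outer 6 ⇒ div: x = -4.

Answer: x ∈ {-4}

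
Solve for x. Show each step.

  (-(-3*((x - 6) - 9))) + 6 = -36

Step 1. [(-(-3*((x - 6) - 9))) + 6 = -36] +6 is outermost — subtract 6 both sides. So sub: -(-3*((x - 6) - 9)) = -42.
Step 2. [-(-3*((x - 6) - 9)) = -42] LHS negated; negate both sides. So neg: -3*((x - 6) - 9) = 42.
Step 3. [-3*((x - 6) - 9) = 42] leading coefficient -3: divide by -3, so div: (x - 6) - 9 = -14.
Step 4. [(x - 6) - 9 = -14] 9 comes off first (add 9) ⇒ sub: x - 6 = -5.
Step 5. [x - 6 = -5] peel the -6: add 6 from each side. So sub: x = 1.

Answer: x ∈ {1}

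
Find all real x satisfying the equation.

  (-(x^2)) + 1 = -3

Step 1. [(-(x^2)) + 1 = -3] 1 comes off first (subtract 1), so sub: -(x^2) = -4.
Step 2. [-(x^2) = -4] LHS negated; negate both sides, so neg: x^2 = 4.
Step 3. [x^2 = 4] √ both sides: 4 ≥ 0 gives two branches ⇒ sqrt: x = 2 or -2.

Answer: x ∈ {-2, 2}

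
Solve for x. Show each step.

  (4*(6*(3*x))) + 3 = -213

Step 1. [(4*(6*(3*x))) + 3 = -213] the outer +3 inverts by subtracting 3 ⇒ sub: 4*(6*(3*x)) = -216.
Step 2. [4*(6*(3*x)) = -216] leading coefficient 4: divide by 4, so div: 6*(3*x) = -54.
Step 3. [6*(3*x) = -54] 6·(inner) — divide through by 6. So div: 3*x = -9.
Step 4. [3*x = -9] divide by the outer 3, so div: x = -3.

Answer: x ∈ {-3}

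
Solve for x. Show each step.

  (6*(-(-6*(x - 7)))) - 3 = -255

Step 1. [(6*(-(-6*(x - 7)))) - 3 = -255] the outer -3 inverts by adding 3 ⇒ sub: 6*(-(-6*(x - 7))) = -252.
Step 2. [6*(-(-6*(x - 7))) = -252] 6 out front; divide by 6 ⇒ div: -(-6*(x - 7)) = -42.
Step 3. [-(-6*(x - 7)) = -42] leading − — multiply by −1 ⇒ neg: -6*(x - 7) = 42.
Step 4. [-6*(x - 7) = 42] -6 out front; divide by -6 ⇒ div: x - 7 = -7.
Step 5. [x - 7 = -7] add 7: x sits inside (… - 7) ⇒ sub: x = 0.

Answer: x ∈ {0}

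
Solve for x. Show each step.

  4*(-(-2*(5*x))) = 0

Step 1. [4*(-(-2*(5*x))) = 0] 4·(inner) — divide through by 4 ⇒ div: -(-2*(5*x)) = 0.
Step 2. [-(-2*(5*x)) = 0] flip signs both sides, so neg: -2*(5*x) = 0.
Step 3. [-2*(5*x) = 0] -2 out front; divide by -2. So div: 5*x = 0.
Step 4. [5*x = 0] 5·(inner) — divide through by 5. So div: x = 0.

Answer: x ∈ {0}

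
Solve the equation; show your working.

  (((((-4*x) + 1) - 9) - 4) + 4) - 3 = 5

Step 1. [(((((-4*x) + 1) - 9) - 4) + 4) - 3 = 5] add 3: x sits inside (… - 3), so sub: ((((-4*x) + 1) - 9) - 4) + 4 = 8.
Step 2. [((((-4*x) + 1) - 9) - 4) + 4 = 8] peel the +4: subtract 4 from each side. So sub: (((-4*x) + 1) - 9) - 4 = 4.
Step 3. [(((-4*x) + 1) - 9) - 4 = 4] the outer -4 inverts by adding 4, so sub: ((-4*x) + 1) - 9 = 8.
Step 4. [((-4*x) + 1) - 9 = 8] the outer -9 inverts by adding 9. So sub: (-4*x) + 1 = 17.
Step 5. [(-4*x) + 1 = 17] subtract 1: x sits inside (… + 1) ⇒ sub: -4*x = 16.
Step 6. [-4*x = 16] leading coefficient -4: divide by -4 ⇒ div: x = -4.

Answer: x ∈ {-4}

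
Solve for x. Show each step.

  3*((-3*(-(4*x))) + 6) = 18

Step 1. [3*((-3*(-(4*x))) + 6) = 18] 3 out front; divide by 3. So div: (-3*(-(4*x))) + 6 = 6.
Step 2. [(-3*(-(4*x))) + 6 = 6] the outer +6 inverts by subtracting 6, so sub: -3*(-(4*x)) = 0.
Step 3. [-3*(-(4*x)) = 0] leading coefficient -3: divide by -3. So div: -(4*x) = 0.
Step 4. [-(4*x) = 0] flip signs both sides, so neg: 4*x = 0.
Step 5. [4*x = 0] 4 out front; divide by 4, so div: x = 0.

Answer: x ∈ {0}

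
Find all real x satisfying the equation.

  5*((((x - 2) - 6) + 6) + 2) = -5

Step 1. [5*((((x - 2) - 6) + 6) + 2) = -5] 5 out front; divide by 5 ⇒ div: (((x - 2) - 6) + 6) + 2 = -1.
Step 2. [(((x - 2) - 6) + 6) + 2 = -1] subtract 2: x sits inside (… + 2) ⇒ sub: ((x - 2) - 6) + 6 = -3.
Step 3. [((x - 2) - 6) + 6 = -3] +6 is outermost — subtract 6 both sides, so sub: (x - 2) - 6 = -9.
Step 4. [(x - 2) - 6 = -9] add 6: x sits inside (… - 6), so sub: x - 2 = -3.
Step 5. [x - 2 = -3] the outer -2 inverts by adding 2. So sub: x = -1.

Answer: x ∈ {-1}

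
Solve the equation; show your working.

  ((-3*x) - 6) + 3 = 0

Step 1. [((-3*x) - 6) + 3 = 0] subtract 3: x sits inside (… + 3). So sub: (-3*x) - 6 = -3.
Step 2. [(-3*x) - 6 = -3] -6 is outermost — add 6 both sides. So sub: -3*x = 3.
Step 3. [-3*x = 3] -3 out front; divide by -3 ⇒ div: x = -1.

Answer: x ∈ {-1}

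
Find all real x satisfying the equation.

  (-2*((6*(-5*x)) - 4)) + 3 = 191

Step 1. [(-2*((6*(-5*x)) - 4)) + 3 = 191] the outer +3 inverts by subtracting 3. So sub: -2*((6*(-5*x)) - 4) = 188.
Step 2. [-2*((6*(-5*x)) - 4) = 188] -2 out front; divide by -2, so div: (6*(-5*x)) - 4 = -94.
Step 3. [(6*(-5*x)) - 4 = -94] -4 is outermost — add 4 both sides ⇒ sub: 6*(-5*x) = -90.
Step 4. [6*(-5*x) = -90] leading coefficient 6: divide by 6, so div: -5*x = -15.
Step 5. [-5*x = -15] LHS = -5·(…); ÷-5 both sides ⇒ div: x = 3.

Answer: x ∈ {3}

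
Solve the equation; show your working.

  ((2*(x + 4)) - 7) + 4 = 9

Step 1. [((2*(x + 4)) - 7) + 4 = 9] the outer +4 inverts by subtracting 4 ⇒ sub: (2*(x + 4)) - 7 = 5.
Step 2. [(2*(x + 4)) - 7 = 5] -7 is outermost — add 7 both sides, so sub: 2*(x + 4) = 12.
Step 3. [2*(x + 4) = 12] 2 out front; divide by 2. So div: x + 4 = 6.
Step 4. [x + 4 = 6] 4 comes off first (subtract 4) ⇒ sub: x = 2.

Answer: x ∈ {2}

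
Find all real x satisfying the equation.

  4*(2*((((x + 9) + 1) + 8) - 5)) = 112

Step 1. [4*(2*((((x + 9) + 1) + 8) - 5)) = 112] 4·(inner) — divide through by 4. So div: 2*((((x + 9) + 1) + 8) - 5) = 28.
Step 2. [2*((((x + 9) + 1) + 8) - 5) = 28] LHS = 2·(…); ÷2 both sides, so div: (((x + 9) + 1) + 8) - 5 = 14.
Step 3. [(((x + 9) + 1) + 8) - 5 = 14] add 5: x sits inside (… - 5) ⇒ sub: ((x + 9) + 1) + 8 = 19.
Step 4. [((x + 9) + 1) + 8 = 19] subtract 8: x sits inside (… + 8) ⇒ sub: (x + 9) + 1 = 11.
Step 5. [(x + 9) + 1 = 11] peel the +1: subtract 1 from each side. So sub: x + 9 = 10.
Step 6. [x + 9 = 10] the outer +9 inverts by subtracting 9. So sub: x = 1.

Answer: x ∈ {1}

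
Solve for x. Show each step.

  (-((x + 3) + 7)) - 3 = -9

Step 1. [(-((x + 3) + 7)) - 3 = -9] add 3: x sits inside (… - 3). So sub: -((x + 3) + 7) = -6.
Step 2. [-((x + 3) + 7) = -6] flip signs both sides ⇒ neg: (x + 3) + 7 = 6.
Step 3. [(x + 3) + 7 = 6] peel the +7: subtract 7 from each side ⇒ sub: x + 3 = -1.
Step 4. [x + 3 = -1] the outer +3 inverts by subtracting 3 ⇒ sub: x = -4.

Answer: x ∈ {-4}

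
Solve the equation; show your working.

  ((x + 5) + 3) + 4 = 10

Step 1. [((x + 5) + 3) + 4 = 10] peel the +4: subtract 4 from each side ⇒ sub: (x + 5) + 3 = 6.
Step 2. [(x + 5) + 3 = 6] +3 is outermost — subtract 3 both sides, so sub: x + 5 = 3.
Step 3. [x + 5 = 3] subtract 5: x sits inside (… + 5). So sub: x = -2.

Answer: x ∈ {-2}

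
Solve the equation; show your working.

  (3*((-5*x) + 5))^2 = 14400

Step 1. [(3*((-5*x) + 5))^2 = 14400] √ both sides: 14400 ≥ 0 gives two branches ⇒ sqrt: 3*((-5*x) + 5) = 120 or -120.
Step 2. [3*((-5*x) + 5) = 120 or -120] divide by the outer 3 ⇒ div: (-5*x) + 5 = 40 or -40.
Step 3. [(-5*x) + 5 = 40 or -40] -5 | LHS and -5 | 40 or -40: pull -5 out ⇒ factor: x - 1 = -8 or 8.
Step 4. [x - 1 = -8 or 8] -1 is outermost — add 1 both sides, so sub: x = -7 or 9.

Answer: x ∈ {-7, 9}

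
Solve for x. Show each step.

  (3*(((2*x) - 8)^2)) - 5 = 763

Step 1. [(3*(((2*x) - 8)^2)) - 5 = 763] the outer -5 inverts by adding 5, so sub: 3*(((2*x) - 8)^2) = 768.
Step 2. [3*(((2*x) - 8)^2) = 768] 3 out front; divide by 3, so div: ((2*x) - 8)^2 = 256.
Step 3. [((2*x) - 8)^2 = 256] √ both sides: 256 ≥ 0 gives two branches ⇒ sqrt: (2*x) - 8 = 16 or -16.
Step 4. [(2*x) - 8 = 16 or -16] common factor 2 (LHS and 16 or -16) — divide through ⇒ factor: x - 4 = 8 or -8.
Step 5. [x - 4 = 8 or -8] the outer -4 inverts by adding 4, so sub: x = 12 or -4.

Answer: x ∈ {-4, 12}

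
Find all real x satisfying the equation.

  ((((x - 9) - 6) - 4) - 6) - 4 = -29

Step 1. [((((x - 9) - 6) - 4) - 6) - 4 = -29] peel the -4: add 4 from each side ⇒ sub: (((x - 9) - 6) - 4) - 6 = -25.
Step 2. [(((x - 9) - 6) - 4) - 6 = -25] the outer -6 inverts by adding 6, so sub: ((x - 9) - 6) - 4 = -19.
Step 3. [((x - 9) - 6) - 4 = -19] -4 is outermost — add 4 both sides. So sub: (x - 9) - 6 = -15.
Step 4. [(x - 9) - 6 = -15] 6 comes off first (add 6) ⇒ sub: x - 9 = -9.
Step 5. [x - 9 = -9] the outer -9 inverts by adding 9. So sub: x = 0.

Answer: x ∈ {0}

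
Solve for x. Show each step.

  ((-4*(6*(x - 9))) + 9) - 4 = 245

Step 1. [((-4*(6*(x - 9))) + 9) - 4 = 245] -4 is outermost — add 4 both sides ⇒ sub: (-4*(6*(x - 9))) + 9 = 249.
Step 2. [(-4*(6*(x - 9))) + 9 = 249] peel the +9: subtract 9 from each side. So sub: -4*(6*(x - 9)) = 240.
Step 3. [-4*(6*(x - 9)) = 240] -4·(inner) — divide through by -4, so div: 6*(x - 9) = -60.
Step 4. [6*(x - 9) = -60] leading coefficient 6: divide by 6, so div: x - 9 = -10.
Step 5. [x - 9 = -10] peel the -9: add 9 from each side, so sub: x = -1.

Answer: x ∈ {-1}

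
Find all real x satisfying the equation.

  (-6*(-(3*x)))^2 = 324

Step 1. [(-6*(-(3*x)))^2 = 324] LHS squared, RHS 324 ≥ 0: apply √ (±) ⇒ sqrt: -6*(-(3*x)) = 18 or -18.
Step 2. [-6*(-(3*x)) = 18 or -18] LHS = -6·(…); ÷-6 both sides. So div: -(3*x) = -3 or 3.
Step 3. [-(3*x) = -3 or 3] leading − — multiply by −1 ⇒ neg: 3*x = 3 or -3.
Step 4. [3*x = 3 or -3] 3 out front; divide by 3. So div: x = 1 or -1.

Answer: x ∈ {-1, 1}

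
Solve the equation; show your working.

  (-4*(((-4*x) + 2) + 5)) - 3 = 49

Step 1. [(-4*(((-4*x) + 2) + 5)) - 3 = 49] peel the -3: add 3 from each side. So sub: -4*(((-4*x) + 2) + 5) = 52.
Step 2. [-4*(((-4*x) + 2) + 5) = 52] divide by the outer -4. So div: ((-4*x) + 2) + 5 = -13.
Step 3. [((-4*x) + 2) + 5 = -13] subtract 5: x sits inside (… + 5), so sub: (-4*x) + 2 = -18.
Step 4. [(-4*x) + 2 = -18] 2 comes off first (subtract 2), so sub: -4*x = -20.
Step 5. [-4*x = -20] leading coefficient -4: divide by -4 ⇒ div: x = 5.

Answer: x ∈ {5}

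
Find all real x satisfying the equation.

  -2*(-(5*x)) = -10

Step 1. [-2*(-(5*x)) = -10] leading coefficient -2: divide by -2. So div: -(5*x) = 5.
Step 2. [-(5*x) = 5] LHS negated; negate both sides. So neg: 5*x = -5.
Step 3. [5*x = -5] 5 out front; divide by 5 ⇒ div: x = -1.

Answer: x ∈ {-1}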